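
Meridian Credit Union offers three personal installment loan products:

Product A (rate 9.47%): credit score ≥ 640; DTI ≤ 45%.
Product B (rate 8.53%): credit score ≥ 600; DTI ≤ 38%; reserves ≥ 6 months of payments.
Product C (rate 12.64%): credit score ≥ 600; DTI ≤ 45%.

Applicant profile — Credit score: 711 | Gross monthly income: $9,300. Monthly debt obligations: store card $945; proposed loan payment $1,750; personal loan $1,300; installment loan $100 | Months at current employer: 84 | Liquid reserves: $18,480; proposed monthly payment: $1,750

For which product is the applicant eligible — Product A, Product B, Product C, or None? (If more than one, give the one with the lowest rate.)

Total debts = (945 + 1,750 + 1,300 + 100) = 4,095; DTI = 4,095/9,300 = 44%.
Reserves = 18,480/1,750 = 10.6 months.
Product A: score 711 ≥ 640; DTI 44% ≤ 45% → qualifies.
Product B: score 711 ≥ 600; DTI 44% > 38%; reserves 10.6 ≥ 6 mo → does not qualify.
Product C: score 711 ≥ 600; DTI 44% ≤ 45% → qualifies.
Qualifying: Product A, Product C. Lowest rate is 9.47% → Product A.

Product A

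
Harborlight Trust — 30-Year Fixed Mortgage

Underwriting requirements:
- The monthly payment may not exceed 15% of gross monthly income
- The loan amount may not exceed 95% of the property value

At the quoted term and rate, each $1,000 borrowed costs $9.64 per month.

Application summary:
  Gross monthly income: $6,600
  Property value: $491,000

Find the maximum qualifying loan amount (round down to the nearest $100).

Payment cap: 15% × $6,600 = $990/month.
At $9.64 per $1,000, that supports 990/9.64 × 1,000 ≈ $102,697 → $102,600.
LTV cap: 95% × $491,000 = $466,450 → $466,400.
Binding constraint: payment-to-income.

$102,600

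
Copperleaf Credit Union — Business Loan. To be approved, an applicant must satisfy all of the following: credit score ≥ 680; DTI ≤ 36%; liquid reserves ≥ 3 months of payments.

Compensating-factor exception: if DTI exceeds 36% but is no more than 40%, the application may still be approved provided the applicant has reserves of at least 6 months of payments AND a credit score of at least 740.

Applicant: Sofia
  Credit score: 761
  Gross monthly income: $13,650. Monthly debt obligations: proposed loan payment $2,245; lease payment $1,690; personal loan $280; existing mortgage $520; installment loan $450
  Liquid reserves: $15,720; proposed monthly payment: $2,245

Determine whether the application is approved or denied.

Credit score 761 ≥ 680 (meets base)
Total debts = (2,245 + 1,690 + 280 + 520 + 450) = 5,185. DTI: 5,185 ÷ 13,650 = 38%, over the 36% base limit.
Reserves = 15,720/2,245 = 7.0 months ≥ 3
DTI 38% is within the 36%–40% exception band; checking compensating factors.
Override check — reserves: 7.0 mo (ok); score: 761 (ok).
Both compensating conditions met → exception applies.

Approved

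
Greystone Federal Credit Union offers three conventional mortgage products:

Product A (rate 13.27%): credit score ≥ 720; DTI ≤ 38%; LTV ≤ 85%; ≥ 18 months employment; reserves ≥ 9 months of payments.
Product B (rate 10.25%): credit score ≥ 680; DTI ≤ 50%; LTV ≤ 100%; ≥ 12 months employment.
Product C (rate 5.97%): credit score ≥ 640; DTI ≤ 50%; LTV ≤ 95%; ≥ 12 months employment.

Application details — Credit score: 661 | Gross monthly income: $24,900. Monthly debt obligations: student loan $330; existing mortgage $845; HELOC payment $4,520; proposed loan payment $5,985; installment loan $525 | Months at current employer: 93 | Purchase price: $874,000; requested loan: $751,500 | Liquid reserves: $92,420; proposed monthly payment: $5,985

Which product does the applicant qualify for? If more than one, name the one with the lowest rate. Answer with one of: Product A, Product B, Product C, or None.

Total debts = (330 + 845 + 4,520 + 5,985 + 525) = 12,205; DTI = 12,205/24,900 = 49%.
LTV = 751,500/874,000 = 86%.
Reserves = 92,420/5,985 = 15.4 months.
Product A: score 661 < 720; DTI 49% > 38%; LTV 86% > 85%; employment 93 ≥ 18 mo; reserves 15.4 ≥ 9 mo → does not qualify.
Product B: score 661 < 680; DTI 49% ≤ 50%; LTV 86% ≤ 100%; employment 93 ≥ 12 mo → does not qualify.
Product C: score 661 ≥ 640; DTI 49% ≤ 50%; LTV 86% ≤ 95%; employment 93 ≥ 12 mo → qualifies.

Product C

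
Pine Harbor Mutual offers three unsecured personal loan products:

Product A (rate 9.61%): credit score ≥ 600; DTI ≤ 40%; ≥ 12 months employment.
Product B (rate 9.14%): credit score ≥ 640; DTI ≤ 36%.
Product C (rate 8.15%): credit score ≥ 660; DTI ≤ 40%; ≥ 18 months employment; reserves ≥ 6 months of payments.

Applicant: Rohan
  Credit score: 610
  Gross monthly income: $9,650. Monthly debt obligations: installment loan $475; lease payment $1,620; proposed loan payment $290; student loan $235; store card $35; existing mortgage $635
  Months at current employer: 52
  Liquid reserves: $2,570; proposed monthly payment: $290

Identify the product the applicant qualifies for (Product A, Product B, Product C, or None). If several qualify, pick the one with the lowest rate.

Product A

Total debts = (475 + 1,620 + 290 + 235 + 35 + 635) = 3,290; DTI = 3,290/9,650 = 34.1%.
Reserves = 2,570/290 = 8.9 months.
Product A: score 610 ≥ 600; DTI 34.1% ≤ 40%; employment 52 ≥ 12 mo → qualifies.
Product B: score 610 < 640; DTI 34.1% ≤ 36% → does not qualify.
Product C: score 610 < 660; DTI 34.1% ≤ 40%; employment 52 ≥ 18 mo; reserves 8.9 ≥ 6 mo → does not qualify.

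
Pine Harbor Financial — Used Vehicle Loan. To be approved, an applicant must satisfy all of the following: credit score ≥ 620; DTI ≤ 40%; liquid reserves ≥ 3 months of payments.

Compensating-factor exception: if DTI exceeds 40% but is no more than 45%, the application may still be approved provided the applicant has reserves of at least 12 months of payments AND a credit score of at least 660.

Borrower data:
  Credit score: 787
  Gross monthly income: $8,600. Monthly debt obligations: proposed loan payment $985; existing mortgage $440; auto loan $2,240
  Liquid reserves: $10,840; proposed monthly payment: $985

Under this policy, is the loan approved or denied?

Denied

Credit score 787 ≥ 620 (meets base)
Total debts = (985 + 440 + 2,240) = 3,665. DTI: 3,665 ÷ 8,600 = 42.6%, over the 40% base limit.
Reserves = 10,840/985 = 11.0 months ≥ 3
42.6% falls in the override range (40%–45%), so the compensating-factor test applies.
Override check — reserves: 11.0 mo (short of 12); score: 787 (ok).
Compensating-factor requirement not fully met.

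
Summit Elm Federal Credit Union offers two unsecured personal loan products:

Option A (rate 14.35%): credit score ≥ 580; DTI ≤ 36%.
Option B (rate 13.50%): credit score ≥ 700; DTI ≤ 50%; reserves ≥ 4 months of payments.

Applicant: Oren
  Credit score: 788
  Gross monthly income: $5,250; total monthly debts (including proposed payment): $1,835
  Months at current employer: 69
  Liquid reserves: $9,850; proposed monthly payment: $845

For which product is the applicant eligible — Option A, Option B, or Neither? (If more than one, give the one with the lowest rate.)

DTI = 1,835/5,250 = 35%.
Reserves = 9,850/845 = 11.7 months.
Option A: score 788 ≥ 580; DTI 35% ≤ 36% → qualifies.
Option B: score 788 ≥ 700; DTI 35% ≤ 50%; reserves 11.7 ≥ 4 mo → qualifies.
Qualifying: Option A, Option B. Lowest rate is 13.50% → Option B.

Option B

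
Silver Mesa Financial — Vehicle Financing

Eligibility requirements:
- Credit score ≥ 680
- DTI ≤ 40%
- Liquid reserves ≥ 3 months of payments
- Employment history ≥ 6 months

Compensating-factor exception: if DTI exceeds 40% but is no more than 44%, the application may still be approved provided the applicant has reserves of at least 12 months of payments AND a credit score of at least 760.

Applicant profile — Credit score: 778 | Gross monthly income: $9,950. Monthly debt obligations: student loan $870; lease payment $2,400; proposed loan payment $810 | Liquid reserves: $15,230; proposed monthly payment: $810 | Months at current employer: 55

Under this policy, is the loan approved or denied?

Approved

Credit score 778 ≥ 680 (meets base)
Total debts = (870 + 2,400 + 810) = 4,080. DTI: 4,080 ÷ 9,950 = 41%, over the 40% base limit.
Reserves = 15,230/810 = 18.8 months ≥ 3
Employment 55 ≥ 6 months
DTI 41% is within the 40%–44% exception band; checking compensating factors.
Override check — reserves: 18.8 mo (ok); score: 778 (ok).
Both override conditions satisfied; DTI exception granted.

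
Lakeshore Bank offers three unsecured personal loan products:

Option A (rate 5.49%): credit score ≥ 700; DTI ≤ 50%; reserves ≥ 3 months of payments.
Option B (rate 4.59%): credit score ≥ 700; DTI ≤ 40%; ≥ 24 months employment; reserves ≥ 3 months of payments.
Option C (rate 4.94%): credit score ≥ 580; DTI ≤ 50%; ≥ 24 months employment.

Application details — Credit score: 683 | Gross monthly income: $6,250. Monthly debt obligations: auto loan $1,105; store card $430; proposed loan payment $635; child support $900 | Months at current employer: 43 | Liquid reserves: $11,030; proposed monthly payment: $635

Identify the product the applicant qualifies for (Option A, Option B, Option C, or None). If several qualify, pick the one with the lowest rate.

Option C

Total debts = (1,105 + 430 + 635 + 900) = 3,070; DTI = 3,070/6,250 = 49.1%.
Reserves = 11,030/635 = 17.4 months.
Option A: score 683 < 700; DTI 49.1% ≤ 50%; reserves 17.4 ≥ 3 mo → does not qualify.
Option B: score 683 < 700; DTI 49.1% > 40%; employment 43 ≥ 24 mo; reserves 17.4 ≥ 3 mo → does not qualify.
Option C: score 683 ≥ 580; DTI 49.1% ≤ 50%; employment 43 ≥ 24 mo → qualifies.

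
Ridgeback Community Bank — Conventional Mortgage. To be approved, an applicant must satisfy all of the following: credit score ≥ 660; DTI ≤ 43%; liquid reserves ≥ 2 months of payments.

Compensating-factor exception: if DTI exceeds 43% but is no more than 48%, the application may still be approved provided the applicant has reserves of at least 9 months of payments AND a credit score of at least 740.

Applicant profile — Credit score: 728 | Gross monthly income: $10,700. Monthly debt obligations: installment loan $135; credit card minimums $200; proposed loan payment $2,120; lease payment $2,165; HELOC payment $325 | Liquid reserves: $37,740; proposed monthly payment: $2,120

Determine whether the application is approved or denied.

Credit score 728 ≥ 660 (meets base)
Total debts = (135 + 200 + 2,120 + 2,165 + 325) = 4,945. DTI = 4,945/10,700 = 46.2% > 43% — standard DTI limit exceeded.
Reserves: 37,740 ÷ 2,120 = 17.8 months (meets 2-month minimum)
46.2% falls in the override range (43%–48%), so the compensating-factor test applies.
Reserves 17.8 ≥ 9 months; credit score 728 < 740.
Override conditions not both satisfied; exception does not apply.

Denied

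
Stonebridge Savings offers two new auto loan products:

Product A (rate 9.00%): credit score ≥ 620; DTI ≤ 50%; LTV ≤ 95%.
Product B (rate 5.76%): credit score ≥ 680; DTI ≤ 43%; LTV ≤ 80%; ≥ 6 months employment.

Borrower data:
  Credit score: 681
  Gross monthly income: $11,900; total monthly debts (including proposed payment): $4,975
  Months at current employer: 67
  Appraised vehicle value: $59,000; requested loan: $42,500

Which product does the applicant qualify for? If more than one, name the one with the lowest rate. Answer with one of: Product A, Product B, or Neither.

DTI = 4,975/11,900 = 41.8%.
LTV = 42,500/59,000 = 72%.
Product A: score 681 ≥ 620; DTI 41.8% ≤ 50%; LTV 72% ≤ 95% → qualifies.
Product B: score 681 ≥ 680; DTI 41.8% ≤ 43%; LTV 72% ≤ 80%; employment 67 ≥ 6 mo → qualifies.
Qualifying: Product A, Product B. Lowest rate is 5.76% → Product B.

Product B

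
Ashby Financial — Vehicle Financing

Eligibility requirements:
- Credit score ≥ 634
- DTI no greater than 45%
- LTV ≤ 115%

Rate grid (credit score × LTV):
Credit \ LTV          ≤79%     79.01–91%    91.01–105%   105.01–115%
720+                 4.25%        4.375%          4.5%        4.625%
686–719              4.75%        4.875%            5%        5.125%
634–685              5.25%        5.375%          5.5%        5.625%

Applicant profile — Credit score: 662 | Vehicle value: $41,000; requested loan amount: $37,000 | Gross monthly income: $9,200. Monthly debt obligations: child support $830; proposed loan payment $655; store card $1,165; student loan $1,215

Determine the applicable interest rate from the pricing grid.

5.375%

Credit score 662 ≥ 634; Total monthly debts = (830 + 655 + 1,165 + 1,215) = 3,865. DTI = 3,865/9,200 = 42% ≤ 45%
LTV: 37,000 ÷ 41,000 = 90.2%, within 115% cap
Row: 662 falls in 634–685. Column: 90.2% falls in 79.01–91%. Rate = 5.375%.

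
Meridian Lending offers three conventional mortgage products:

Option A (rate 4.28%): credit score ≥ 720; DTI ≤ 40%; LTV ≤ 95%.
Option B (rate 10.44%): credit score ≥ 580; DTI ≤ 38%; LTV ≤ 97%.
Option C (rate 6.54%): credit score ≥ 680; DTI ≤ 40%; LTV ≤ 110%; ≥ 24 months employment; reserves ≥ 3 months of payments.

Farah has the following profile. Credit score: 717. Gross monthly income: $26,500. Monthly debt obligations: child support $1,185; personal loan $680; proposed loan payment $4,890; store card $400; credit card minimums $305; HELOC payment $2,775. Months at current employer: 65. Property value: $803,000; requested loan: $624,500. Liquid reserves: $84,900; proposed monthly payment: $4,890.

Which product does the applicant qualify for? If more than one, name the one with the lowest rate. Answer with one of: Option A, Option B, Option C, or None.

Option C

Total debts = (1,185 + 680 + 4,890 + 400 + 305 + 2,775) = 10,235; DTI = 10,235/26,500 = 38.6%.
LTV = 624,500/803,000 = 77.8%.
Reserves = 84,900/4,890 = 17.4 months.
Option A: score 717 < 720; DTI 38.6% ≤ 40%; LTV 77.8% ≤ 95% → does not qualify.
Option B: score 717 ≥ 580; DTI 38.6% > 38%; LTV 77.8% ≤ 97% → does not qualify.
Option C: score 717 ≥ 680; DTI 38.6% ≤ 40%; LTV 77.8% ≤ 110%; employment 65 ≥ 24 mo; reserves 17.4 ≥ 3 mo → qualifies.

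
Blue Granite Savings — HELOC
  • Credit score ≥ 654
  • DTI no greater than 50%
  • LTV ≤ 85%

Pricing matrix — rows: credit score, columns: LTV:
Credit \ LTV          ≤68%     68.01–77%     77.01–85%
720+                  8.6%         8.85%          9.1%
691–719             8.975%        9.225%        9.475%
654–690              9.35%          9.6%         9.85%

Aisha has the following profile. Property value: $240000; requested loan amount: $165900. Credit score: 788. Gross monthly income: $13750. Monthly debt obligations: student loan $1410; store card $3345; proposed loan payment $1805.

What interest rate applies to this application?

Credit score 788 ≥ 654; Total monthly debts = (1,410 + 3,345 + 1,805) = 6,560. DTI: 6,560 ÷ 13,750 = 47.7%, within the 50% cap
LTV = 165,900/240,000 = 69.1% ≤ 85%
Row: 788 falls in 720+. Column: 69.1% falls in 68.01–77%. Rate = 8.85%.

8.85%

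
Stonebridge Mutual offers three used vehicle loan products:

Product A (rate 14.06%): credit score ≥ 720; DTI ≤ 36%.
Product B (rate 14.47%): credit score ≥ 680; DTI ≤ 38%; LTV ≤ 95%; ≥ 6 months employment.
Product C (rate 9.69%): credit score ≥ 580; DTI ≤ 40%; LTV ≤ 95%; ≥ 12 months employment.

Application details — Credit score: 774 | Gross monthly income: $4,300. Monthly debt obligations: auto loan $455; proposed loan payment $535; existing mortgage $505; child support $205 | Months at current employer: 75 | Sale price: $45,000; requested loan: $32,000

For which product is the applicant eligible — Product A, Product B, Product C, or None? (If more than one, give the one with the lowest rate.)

Product C

Total debts = (455 + 535 + 505 + 205) = 1,700; DTI = 1,700/4,300 = 39.5%.
LTV = 32,000/45,000 = 71.1%.
Product A: score 774 ≥ 720; DTI 39.5% > 36% → does not qualify.
Product B: score 774 ≥ 680; DTI 39.5% > 38%; LTV 71.1% ≤ 95%; employment 75 ≥ 6 mo → does not qualify.
Product C: score 774 ≥ 580; DTI 39.5% ≤ 40%; LTV 71.1% ≤ 95%; employment 75 ≥ 12 mo → qualifies.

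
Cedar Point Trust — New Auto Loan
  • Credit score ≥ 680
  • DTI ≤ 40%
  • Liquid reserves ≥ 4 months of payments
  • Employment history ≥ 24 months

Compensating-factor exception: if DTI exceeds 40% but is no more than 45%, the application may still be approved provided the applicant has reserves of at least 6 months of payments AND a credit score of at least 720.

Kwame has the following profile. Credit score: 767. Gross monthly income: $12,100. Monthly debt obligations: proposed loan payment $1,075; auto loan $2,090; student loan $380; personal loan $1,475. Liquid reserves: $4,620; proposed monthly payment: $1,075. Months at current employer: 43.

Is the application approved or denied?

Denied

Credit score 767 ≥ 680 (meets base)
Total debts = (1,075 + 2,090 + 380 + 1,475) = 5,020. DTI: 5,020 ÷ 12,100 = 41.5%, over the 40% base limit.
Liquid reserves cover 4,620/1,075 = 4.3 months — ≥ 4 required
Employment 43 ≥ 24 months
41.5% falls in the override range (40%–45%), so the compensating-factor test applies.
Override check — reserves: 4.3 mo (short of 6); score: 767 (ok).
Compensating-factor requirement not fully met.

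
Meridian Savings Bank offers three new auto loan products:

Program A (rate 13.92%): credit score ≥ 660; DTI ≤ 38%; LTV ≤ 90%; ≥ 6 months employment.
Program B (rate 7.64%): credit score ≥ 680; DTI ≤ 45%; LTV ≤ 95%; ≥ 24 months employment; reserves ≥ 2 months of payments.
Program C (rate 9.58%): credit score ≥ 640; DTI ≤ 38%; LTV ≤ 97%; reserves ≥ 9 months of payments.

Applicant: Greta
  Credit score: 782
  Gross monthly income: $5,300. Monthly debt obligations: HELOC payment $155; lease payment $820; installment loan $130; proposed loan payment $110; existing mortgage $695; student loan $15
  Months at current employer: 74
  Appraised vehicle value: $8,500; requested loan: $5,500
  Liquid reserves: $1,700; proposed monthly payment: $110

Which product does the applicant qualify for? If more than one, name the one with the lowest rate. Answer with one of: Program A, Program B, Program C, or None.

Program B

Total debts = (155 + 820 + 130 + 110 + 695 + 15) = 1,925; DTI = 1,925/5,300 = 36.3%.
LTV = 5,500/8,500 = 64.7%.
Reserves = 1,700/110 = 15.5 months.
Program A: score 782 ≥ 660; DTI 36.3% ≤ 38%; LTV 64.7% ≤ 90%; employment 74 ≥ 6 mo → qualifies.
Program B: score 782 ≥ 680; DTI 36.3% ≤ 45%; LTV 64.7% ≤ 95%; employment 74 ≥ 24 mo; reserves 15.5 ≥ 2 mo → qualifies.
Program C: score 782 ≥ 640; DTI 36.3% ≤ 38%; LTV 64.7% ≤ 97%; reserves 15.5 ≥ 9 mo → qualifies.
Qualifying: Program A, Program B, Program C. Lowest rate is 7.64% → Program B.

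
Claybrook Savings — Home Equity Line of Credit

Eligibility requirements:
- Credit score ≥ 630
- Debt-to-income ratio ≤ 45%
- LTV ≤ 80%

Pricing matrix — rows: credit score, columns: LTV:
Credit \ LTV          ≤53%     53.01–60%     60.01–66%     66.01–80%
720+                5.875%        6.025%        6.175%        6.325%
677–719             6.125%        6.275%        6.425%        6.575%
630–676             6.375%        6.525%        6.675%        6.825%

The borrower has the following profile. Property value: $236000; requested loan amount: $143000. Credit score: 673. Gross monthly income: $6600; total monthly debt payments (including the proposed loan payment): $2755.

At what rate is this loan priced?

6.675%

Credit score 673 ≥ 630; Debt-to-income = 2,755/6,600 = 41.7% — meets 45% limit
Loan-to-value = 143,000/236,000 = 60.6% — pass (80% max)
Row: 673 falls in 630–676. Column: 60.6% falls in 60.01–66%. Rate = 6.675%.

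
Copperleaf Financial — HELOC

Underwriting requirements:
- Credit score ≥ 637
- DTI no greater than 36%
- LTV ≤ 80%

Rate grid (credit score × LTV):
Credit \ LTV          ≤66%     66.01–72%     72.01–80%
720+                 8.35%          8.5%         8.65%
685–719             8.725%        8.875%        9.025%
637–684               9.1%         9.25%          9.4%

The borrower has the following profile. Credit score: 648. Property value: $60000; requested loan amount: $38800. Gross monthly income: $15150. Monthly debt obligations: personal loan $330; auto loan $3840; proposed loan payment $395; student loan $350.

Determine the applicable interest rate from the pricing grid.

9.1%

Credit score 648 ≥ 637; Total monthly debts = (330 + 3,840 + 395 + 350) = 4,915. DTI: 4,915 ÷ 15,150 = 32.4%, within the 36% cap
LTV = 38,800/60,000 = 64.7% ≤ 80%
Score 648 is in the 637–684 band; LTV 64.7% is in the ≤66% band → 9.1%.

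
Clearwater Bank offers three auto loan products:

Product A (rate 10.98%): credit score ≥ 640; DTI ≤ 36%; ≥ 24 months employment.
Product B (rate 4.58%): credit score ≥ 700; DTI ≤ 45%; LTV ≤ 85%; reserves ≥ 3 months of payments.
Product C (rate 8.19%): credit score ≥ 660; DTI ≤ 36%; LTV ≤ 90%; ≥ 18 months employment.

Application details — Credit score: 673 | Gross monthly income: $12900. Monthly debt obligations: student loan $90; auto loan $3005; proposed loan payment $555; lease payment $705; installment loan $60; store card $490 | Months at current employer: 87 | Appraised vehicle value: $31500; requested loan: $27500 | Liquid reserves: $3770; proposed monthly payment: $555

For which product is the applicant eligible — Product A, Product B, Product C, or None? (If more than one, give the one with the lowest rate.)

Total debts = (90 + 3,005 + 555 + 705 + 60 + 490) = 4,905; DTI = 4,905/12,900 = 38%.
LTV = 27,500/31,500 = 87.3%.
Reserves = 3,770/555 = 6.8 months.
Product A: score 673 ≥ 640; DTI 38% > 36%; employment 87 ≥ 24 mo → does not qualify.
Product B: score 673 < 700; DTI 38% ≤ 45%; LTV 87.3% > 85%; reserves 6.8 ≥ 3 mo → does not qualify.
Product C: score 673 ≥ 660; DTI 38% > 36%; LTV 87.3% ≤ 90%; employment 87 ≥ 18 mo → does not qualify.

None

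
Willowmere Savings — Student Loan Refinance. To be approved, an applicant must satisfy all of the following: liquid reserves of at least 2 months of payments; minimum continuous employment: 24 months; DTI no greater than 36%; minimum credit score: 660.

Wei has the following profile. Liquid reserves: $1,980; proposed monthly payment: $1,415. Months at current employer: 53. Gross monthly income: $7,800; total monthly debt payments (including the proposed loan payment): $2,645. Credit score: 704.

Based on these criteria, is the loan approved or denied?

Denied

Reserves: 1,980 ÷ 1,415 = 1.4 months (below 2-month minimum)
Employment 53 ≥ 24 months
Debt-to-income = 2,645/7,800 = 33.9% — meets 36% limit
Credit score 704 ≥ 660 (meets)
Fails on reserves.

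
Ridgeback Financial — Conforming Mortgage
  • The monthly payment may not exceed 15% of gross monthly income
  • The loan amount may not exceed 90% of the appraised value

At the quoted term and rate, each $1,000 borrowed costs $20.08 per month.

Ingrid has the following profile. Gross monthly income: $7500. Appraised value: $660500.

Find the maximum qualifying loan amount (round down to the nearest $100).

$56,000

Payment cap: 15% × $7,500 = $1,125/month.
At $20.08 per $1,000, that supports 1,125/20.08 × 1,000 ≈ $56,025 → $56,000.
LTV cap: 90% × $660,500 = $594,450 → $594,400.
Binding constraint: payment-to-income.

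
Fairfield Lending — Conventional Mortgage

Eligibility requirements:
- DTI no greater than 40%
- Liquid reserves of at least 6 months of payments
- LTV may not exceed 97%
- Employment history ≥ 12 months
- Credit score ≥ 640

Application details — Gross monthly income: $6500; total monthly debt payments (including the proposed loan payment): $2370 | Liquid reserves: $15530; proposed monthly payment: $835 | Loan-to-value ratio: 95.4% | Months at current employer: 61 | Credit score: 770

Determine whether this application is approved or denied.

Approved

Debt-to-income = 2,370/6,500 = 36.5% — meets 40% limit
Reserves: 15,530 ÷ 835 = 18.6 months (meets 6-month minimum)
LTV 95.4% ≤ 97%
Employment 61 ≥ 12 months
Credit score 770 ≥ 640 (meets)
All criteria satisfied.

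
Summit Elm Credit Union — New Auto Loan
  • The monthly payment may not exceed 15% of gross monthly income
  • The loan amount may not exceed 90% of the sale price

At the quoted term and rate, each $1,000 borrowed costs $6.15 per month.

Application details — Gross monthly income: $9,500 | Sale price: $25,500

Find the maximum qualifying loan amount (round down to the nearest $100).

Payment cap: 15% × $9,500 = $1,425/month.
At $6.15 per $1,000, that supports 1,425/6.15 × 1,000 ≈ $231,707 → $231,700.
LTV cap: 90% × $25,500 = $22,950 → $22,900.
Binding constraint: loan-to-value.

$22,900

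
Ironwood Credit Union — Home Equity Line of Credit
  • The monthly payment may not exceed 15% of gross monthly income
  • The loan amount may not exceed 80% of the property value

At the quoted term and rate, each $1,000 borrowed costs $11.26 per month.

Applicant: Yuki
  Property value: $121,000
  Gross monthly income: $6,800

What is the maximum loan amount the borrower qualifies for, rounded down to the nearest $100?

$90,500

Payment cap: 15% × $6,800 = $1,020/month.
At $11.26 per $1,000, that supports 1,020/11.26 × 1,000 ≈ $90,586 → $90,500.
LTV cap: 80% × $121,000 = $96,800 → $96,800.
Binding constraint: payment-to-income.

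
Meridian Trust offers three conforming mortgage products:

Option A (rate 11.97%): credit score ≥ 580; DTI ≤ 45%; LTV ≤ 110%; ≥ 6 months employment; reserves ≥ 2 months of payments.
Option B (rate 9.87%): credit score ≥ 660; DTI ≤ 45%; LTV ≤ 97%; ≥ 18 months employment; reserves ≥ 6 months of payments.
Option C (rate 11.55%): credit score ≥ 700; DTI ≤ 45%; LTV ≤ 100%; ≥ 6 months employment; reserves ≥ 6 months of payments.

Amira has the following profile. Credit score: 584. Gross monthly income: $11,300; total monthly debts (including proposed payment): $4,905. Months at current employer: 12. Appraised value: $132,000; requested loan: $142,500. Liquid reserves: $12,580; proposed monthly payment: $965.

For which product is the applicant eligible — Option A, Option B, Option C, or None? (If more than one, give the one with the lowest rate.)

DTI = 4,905/11,300 = 43.4%.
LTV = 142,500/132,000 = 108%.
Reserves = 12,580/965 = 13.0 months.
Option A: score 584 ≥ 580; DTI 43.4% ≤ 45%; LTV 108% ≤ 110%; employment 12 ≥ 6 mo; reserves 13.0 ≥ 2 mo → qualifies.
Option B: score 584 < 660; DTI 43.4% ≤ 45%; LTV 108% > 97%; employment 12 < 18 mo; reserves 13.0 ≥ 6 mo → does not qualify.
Option C: score 584 < 700; DTI 43.4% ≤ 45%; LTV 108% > 100%; employment 12 ≥ 6 mo; reserves 13.0 ≥ 6 mo → does not qualify.

Option A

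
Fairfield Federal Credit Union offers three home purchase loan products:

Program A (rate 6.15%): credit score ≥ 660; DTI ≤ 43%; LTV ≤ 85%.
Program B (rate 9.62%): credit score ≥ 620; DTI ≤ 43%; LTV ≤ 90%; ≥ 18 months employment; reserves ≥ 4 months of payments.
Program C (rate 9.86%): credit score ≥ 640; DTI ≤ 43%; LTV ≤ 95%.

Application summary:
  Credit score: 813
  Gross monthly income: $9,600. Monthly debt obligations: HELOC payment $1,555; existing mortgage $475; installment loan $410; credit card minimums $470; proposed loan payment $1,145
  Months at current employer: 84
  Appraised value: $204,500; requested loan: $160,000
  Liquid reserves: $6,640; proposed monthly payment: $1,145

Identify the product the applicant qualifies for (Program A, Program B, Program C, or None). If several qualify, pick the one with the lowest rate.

Program A

Total debts = (1,555 + 475 + 410 + 470 + 1,145) = 4,055; DTI = 4,055/9,600 = 42.2%.
LTV = 160,000/204,500 = 78.2%.
Reserves = 6,640/1,145 = 5.8 months.
Program A: score 813 ≥ 660; DTI 42.2% ≤ 43%; LTV 78.2% ≤ 85% → qualifies.
Program B: score 813 ≥ 620; DTI 42.2% ≤ 43%; LTV 78.2% ≤ 90%; employment 84 ≥ 18 mo; reserves 5.8 ≥ 4 mo → qualifies.
Program C: score 813 ≥ 640; DTI 42.2% ≤ 43%; LTV 78.2% ≤ 95% → qualifies.
Qualifying: Program A, Program B, Program C. Lowest rate is 6.15% → Program A.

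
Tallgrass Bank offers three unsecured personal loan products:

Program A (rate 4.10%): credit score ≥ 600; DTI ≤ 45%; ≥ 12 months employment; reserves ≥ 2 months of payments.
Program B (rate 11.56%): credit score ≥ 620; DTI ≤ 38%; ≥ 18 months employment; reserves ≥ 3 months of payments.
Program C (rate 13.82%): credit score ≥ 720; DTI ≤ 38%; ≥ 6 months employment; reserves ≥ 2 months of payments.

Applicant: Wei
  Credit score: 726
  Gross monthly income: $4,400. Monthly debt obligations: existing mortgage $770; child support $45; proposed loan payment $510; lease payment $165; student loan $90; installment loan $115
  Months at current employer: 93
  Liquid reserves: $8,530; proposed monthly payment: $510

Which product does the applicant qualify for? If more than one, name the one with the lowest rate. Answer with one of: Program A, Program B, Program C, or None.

Total debts = (770 + 45 + 510 + 165 + 90 + 115) = 1,695; DTI = 1,695/4,400 = 38.5%.
Reserves = 8,530/510 = 16.7 months.
Program A: score 726 ≥ 600; DTI 38.5% ≤ 45%; employment 93 ≥ 12 mo; reserves 16.7 ≥ 2 mo → qualifies.
Program B: score 726 ≥ 620; DTI 38.5% > 38%; employment 93 ≥ 18 mo; reserves 16.7 ≥ 3 mo → does not qualify.
Program C: score 726 ≥ 720; DTI 38.5% > 38%; employment 93 ≥ 6 mo; reserves 16.7 ≥ 2 mo → does not qualify.

Program A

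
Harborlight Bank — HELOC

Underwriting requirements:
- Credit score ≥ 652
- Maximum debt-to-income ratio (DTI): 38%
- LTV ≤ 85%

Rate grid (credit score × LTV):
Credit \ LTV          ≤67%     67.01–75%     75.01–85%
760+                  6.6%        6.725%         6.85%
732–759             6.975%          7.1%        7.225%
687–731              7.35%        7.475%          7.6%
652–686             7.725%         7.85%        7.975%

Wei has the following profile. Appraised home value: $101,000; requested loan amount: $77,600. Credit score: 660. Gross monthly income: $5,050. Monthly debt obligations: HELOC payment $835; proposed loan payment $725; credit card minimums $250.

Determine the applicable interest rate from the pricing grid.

7.975%

Credit score 660 ≥ 652; Total monthly debts = (835 + 725 + 250) = 1,810. DTI: 1,810 ÷ 5,050 = 35.8%, within the 38% cap
LTV = 77,600/101,000 = 76.8% ≤ 85%
Credit 660 → row 652–686; LTV 76.8% → column 75.01–85%. Grid cell → 7.975%.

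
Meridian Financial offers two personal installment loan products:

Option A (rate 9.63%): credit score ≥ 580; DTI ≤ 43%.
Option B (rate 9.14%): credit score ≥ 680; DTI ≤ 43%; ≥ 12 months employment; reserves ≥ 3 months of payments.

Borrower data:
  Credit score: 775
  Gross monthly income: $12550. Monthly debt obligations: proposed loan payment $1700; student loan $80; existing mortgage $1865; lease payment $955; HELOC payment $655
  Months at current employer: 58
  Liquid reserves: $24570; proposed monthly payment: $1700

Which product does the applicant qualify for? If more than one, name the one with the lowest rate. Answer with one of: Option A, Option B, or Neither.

Total debts = (1,700 + 80 + 1,865 + 955 + 655) = 5,255; DTI = 5,255/12,550 = 41.9%.
Reserves = 24,570/1,700 = 14.5 months.
Option A: score 775 ≥ 580; DTI 41.9% ≤ 43% → qualifies.
Option B: score 775 ≥ 680; DTI 41.9% ≤ 43%; employment 58 ≥ 12 mo; reserves 14.5 ≥ 3 mo → qualifies.
Qualifying: Option A, Option B. Lowest rate is 9.14% → Option B.

Option B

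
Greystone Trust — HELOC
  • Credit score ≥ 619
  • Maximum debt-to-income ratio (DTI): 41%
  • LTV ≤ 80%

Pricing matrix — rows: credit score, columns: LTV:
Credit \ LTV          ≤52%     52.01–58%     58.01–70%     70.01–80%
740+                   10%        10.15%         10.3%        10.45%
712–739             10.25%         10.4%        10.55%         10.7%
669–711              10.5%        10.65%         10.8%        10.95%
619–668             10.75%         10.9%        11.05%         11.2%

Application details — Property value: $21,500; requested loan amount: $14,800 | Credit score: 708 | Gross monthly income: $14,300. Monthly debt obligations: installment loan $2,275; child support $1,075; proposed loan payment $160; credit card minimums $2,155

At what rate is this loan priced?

10.8%

Credit score 708 ≥ 619; Total monthly debts = (2,275 + 1,075 + 160 + 2,155) = 5,665. DTI: 5,665 ÷ 14,300 = 39.6%, within the 41% cap
Loan-to-value = 14,800/21,500 = 68.8% — pass (80% max)
Credit 708 → row 669–711; LTV 68.8% → column 58.01–70%. Grid cell → 10.8%.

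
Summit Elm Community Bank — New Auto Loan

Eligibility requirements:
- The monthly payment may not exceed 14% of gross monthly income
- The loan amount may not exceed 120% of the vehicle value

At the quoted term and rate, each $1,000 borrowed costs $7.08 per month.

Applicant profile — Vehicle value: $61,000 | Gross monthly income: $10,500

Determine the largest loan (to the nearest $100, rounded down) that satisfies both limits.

Payment cap: 14% × $10,500 = $1,470/month.
At $7.08 per $1,000, that supports 1,470/7.08 × 1,000 ≈ $207,627 → $207,600.
LTV cap: 120% × $61,000 = $73,200 → $73,200.
Binding constraint: loan-to-value.

$73,200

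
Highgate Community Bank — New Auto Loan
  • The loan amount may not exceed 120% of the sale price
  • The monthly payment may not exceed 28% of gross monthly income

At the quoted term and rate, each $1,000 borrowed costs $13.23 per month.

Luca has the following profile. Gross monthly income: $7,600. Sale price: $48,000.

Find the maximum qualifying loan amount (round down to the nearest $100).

Payment cap: 28% × $7,600 = $2,128/month.
At $13.23 per $1,000, that supports 2,128/13.23 × 1,000 ≈ $160,846 → $160,800.
LTV cap: 120% × $48,000 = $57,600 → $57,600.
Binding constraint: loan-to-value.

$57,600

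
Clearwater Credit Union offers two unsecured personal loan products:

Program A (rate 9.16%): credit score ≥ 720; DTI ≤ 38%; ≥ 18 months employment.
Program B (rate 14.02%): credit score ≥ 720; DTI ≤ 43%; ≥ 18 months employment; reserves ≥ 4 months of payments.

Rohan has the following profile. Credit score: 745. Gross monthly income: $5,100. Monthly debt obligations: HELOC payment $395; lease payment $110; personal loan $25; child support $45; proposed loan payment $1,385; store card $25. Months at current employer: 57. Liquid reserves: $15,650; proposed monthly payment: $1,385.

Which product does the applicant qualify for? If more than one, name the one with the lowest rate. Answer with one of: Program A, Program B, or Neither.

Total debts = (395 + 110 + 25 + 45 + 1,385 + 25) = 1,985; DTI = 1,985/5,100 = 38.9%.
Reserves = 15,650/1,385 = 11.3 months.
Program A: score 745 ≥ 720; DTI 38.9% > 38%; employment 57 ≥ 18 mo → does not qualify.
Program B: score 745 ≥ 720; DTI 38.9% ≤ 43%; employment 57 ≥ 18 mo; reserves 11.3 ≥ 4 mo → qualifies.

Program B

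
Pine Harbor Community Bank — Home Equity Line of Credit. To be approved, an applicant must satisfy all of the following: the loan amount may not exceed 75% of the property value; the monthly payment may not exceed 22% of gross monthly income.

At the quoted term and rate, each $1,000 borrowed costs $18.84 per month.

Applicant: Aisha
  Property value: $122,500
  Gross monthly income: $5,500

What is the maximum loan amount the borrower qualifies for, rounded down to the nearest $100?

Payment cap: 22% × $5,500 = $1,210/month.
At $18.84 per $1,000, that supports 1,210/18.84 × 1,000 ≈ $64,225 → $64,200.
LTV cap: 75% × $122,500 = $91,875 → $91,800.
Binding constraint: payment-to-income.

$64,200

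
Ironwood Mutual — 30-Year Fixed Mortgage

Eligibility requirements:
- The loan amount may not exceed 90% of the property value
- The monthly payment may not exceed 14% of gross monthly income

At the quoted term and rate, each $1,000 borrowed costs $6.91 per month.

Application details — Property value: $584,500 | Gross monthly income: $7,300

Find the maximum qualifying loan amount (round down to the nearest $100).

Payment cap: 14% × $7,300 = $1,022/month.
At $6.91 per $1,000, that supports 1,022/6.91 × 1,000 ≈ $147,901 → $147,900.
LTV cap: 90% × $584,500 = $526,050 → $526,000.
Binding constraint: payment-to-income.

$147,900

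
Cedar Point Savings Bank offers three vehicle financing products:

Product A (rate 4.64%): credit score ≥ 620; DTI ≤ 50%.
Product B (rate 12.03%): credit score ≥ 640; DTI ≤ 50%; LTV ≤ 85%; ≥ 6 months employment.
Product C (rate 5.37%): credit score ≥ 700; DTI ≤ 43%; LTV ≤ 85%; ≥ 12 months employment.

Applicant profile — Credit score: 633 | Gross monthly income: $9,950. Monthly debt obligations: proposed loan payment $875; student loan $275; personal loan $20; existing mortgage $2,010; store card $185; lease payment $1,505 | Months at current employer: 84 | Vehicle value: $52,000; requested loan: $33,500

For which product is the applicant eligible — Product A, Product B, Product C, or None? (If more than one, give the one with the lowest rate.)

Product A

Total debts = (875 + 275 + 20 + 2,010 + 185 + 1,505) = 4,870; DTI = 4,870/9,950 = 48.9%.
LTV = 33,500/52,000 = 64.4%.
Product A: score 633 ≥ 620; DTI 48.9% ≤ 50% → qualifies.
Product B: score 633 < 640; DTI 48.9% ≤ 50%; LTV 64.4% ≤ 85%; employment 84 ≥ 6 mo → does not qualify.
Product C: score 633 < 700; DTI 48.9% > 43%; LTV 64.4% ≤ 85%; employment 84 ≥ 12 mo → does not qualify.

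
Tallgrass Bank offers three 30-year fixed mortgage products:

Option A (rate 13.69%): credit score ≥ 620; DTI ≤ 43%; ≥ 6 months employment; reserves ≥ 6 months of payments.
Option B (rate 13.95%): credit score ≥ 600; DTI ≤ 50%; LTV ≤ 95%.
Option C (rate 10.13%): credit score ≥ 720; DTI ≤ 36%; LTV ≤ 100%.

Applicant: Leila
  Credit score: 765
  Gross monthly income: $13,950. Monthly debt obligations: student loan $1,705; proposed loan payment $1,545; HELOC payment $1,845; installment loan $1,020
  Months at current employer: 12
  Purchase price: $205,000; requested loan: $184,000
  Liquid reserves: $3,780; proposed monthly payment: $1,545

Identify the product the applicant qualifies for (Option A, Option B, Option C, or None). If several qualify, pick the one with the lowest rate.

Option B

Total debts = (1,705 + 1,545 + 1,845 + 1,020) = 6,115; DTI = 6,115/13,950 = 43.8%.
LTV = 184,000/205,000 = 89.8%.
Reserves = 3,780/1,545 = 2.4 months.
Option A: score 765 ≥ 620; DTI 43.8% > 43%; employment 12 ≥ 6 mo; reserves 2.4 < 6 mo → does not qualify.
Option B: score 765 ≥ 600; DTI 43.8% ≤ 50%; LTV 89.8% ≤ 95% → qualifies.
Option C: score 765 ≥ 720; DTI 43.8% > 36%; LTV 89.8% ≤ 100% → does not qualify.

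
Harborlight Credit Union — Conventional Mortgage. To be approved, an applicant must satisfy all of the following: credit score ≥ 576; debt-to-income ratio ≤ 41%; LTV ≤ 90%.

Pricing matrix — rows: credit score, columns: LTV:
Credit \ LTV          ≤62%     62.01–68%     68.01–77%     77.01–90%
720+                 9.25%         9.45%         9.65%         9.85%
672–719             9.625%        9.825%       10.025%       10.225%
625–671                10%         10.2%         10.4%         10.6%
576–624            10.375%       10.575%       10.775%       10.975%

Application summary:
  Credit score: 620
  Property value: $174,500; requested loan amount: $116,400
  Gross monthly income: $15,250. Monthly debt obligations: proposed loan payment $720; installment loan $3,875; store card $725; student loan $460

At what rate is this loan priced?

Credit score 620 ≥ 576; Total monthly debts = (720 + 3,875 + 725 + 460) = 5,780. DTI = 5,780/15,250 = 37.9% ≤ 41%
LTV = 116,400/174,500 = 66.7% ≤ 90%
Score 620 is in the 576–624 band; LTV 66.7% is in the 62.01–68% band → 10.575%.

10.575%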